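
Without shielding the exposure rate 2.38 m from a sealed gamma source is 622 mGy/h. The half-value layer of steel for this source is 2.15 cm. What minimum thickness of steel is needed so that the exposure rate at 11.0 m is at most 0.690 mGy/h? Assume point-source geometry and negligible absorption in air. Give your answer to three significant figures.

11.6 cm

At 11.0 m, distance alone gives (2.38/11.0)² = 0.04681, so 622 × 0.04681 = 29.12 mGy/h.
Further attenuation needed: 29.12/0.690 = 42.20.
n = log₂(42.20) = 5.399 half-value layers.
Thickness = 5.399 × 2.15 cm = 11.61 cm.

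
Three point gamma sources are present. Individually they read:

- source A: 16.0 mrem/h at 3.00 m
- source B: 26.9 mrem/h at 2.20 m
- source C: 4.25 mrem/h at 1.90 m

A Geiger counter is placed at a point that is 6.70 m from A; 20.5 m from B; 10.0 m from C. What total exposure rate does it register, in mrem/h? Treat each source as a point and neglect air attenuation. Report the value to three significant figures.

Each source contributes Iᵢ·(dᵢ/rᵢ)²; contributions add.
A: 16.0 × (3.00/6.70)² = 3.208 mrem/h
B: 26.9 × (2.20/20.5)² = 0.3098 mrem/h
C: 4.25 × (1.90/10.0)² = 0.1534 mrem/h
Total = 3.208 + 0.3098 + 0.1534 = 3.671 mrem/h.

3.67 mrem/h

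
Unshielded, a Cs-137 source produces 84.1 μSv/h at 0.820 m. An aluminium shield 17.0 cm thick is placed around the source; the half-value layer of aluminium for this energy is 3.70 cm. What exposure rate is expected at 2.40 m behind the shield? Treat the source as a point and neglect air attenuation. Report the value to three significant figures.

0.406 μSv/h

Distance alone: (0.820/2.40)² = 0.1167, so 84.1 × 0.1167 = 9.814 μSv/h.
Shield: 17.0/3.70 = 4.595 half-value layers → attenuation 2^(−4.595) = 0.04138.
Combined: 9.814 × 0.04138 = 0.4061 μSv/h.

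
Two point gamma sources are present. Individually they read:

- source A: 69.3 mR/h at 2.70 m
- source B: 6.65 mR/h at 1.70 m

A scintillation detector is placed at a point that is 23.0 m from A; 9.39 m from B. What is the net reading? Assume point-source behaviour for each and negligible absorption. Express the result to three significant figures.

By superposition, sum each source's inverse-square contribution:
A: 69.3 × (2.70/23.0)² = 0.9550 mR/h
B: 6.65 × (1.70/9.39)² = 0.2180 mR/h
Total = 0.9550 + 0.2180 = 1.173 mR/h.

1.17 mR/h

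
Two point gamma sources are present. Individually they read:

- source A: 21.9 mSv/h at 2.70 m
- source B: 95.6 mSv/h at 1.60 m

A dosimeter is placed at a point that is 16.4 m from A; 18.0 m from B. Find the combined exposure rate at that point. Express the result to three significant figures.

By superposition, sum each source's inverse-square contribution:
A: 21.9 × (2.70/16.4)² = 0.5936 mSv/h
B: 95.6 × (1.60/18.0)² = 0.7554 mSv/h
Total = 0.5936 + 0.7554 = 1.349 mSv/h.

1.35 mSv/h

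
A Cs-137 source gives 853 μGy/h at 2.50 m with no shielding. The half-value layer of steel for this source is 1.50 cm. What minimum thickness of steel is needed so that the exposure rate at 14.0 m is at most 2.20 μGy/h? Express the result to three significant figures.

5.44 cm

At 14.0 m, distance alone gives (2.50/14.0)² = 0.03189, so 853 × 0.03189 = 27.20 μGy/h.
Further attenuation needed: 27.20/2.20 = 12.36.
n = log₂(12.36) = 3.628 half-value layers.
Thickness = 3.628 × 1.50 cm = 5.442 cm.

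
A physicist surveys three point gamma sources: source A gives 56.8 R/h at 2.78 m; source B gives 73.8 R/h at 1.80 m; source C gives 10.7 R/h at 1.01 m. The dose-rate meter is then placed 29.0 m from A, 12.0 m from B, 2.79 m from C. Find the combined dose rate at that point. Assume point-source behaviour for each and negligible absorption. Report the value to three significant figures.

Each source contributes Iᵢ·(dᵢ/rᵢ)²; contributions add.
A: 56.8 × (2.78/29.0)² = 0.5220 R/h
B: 73.8 × (1.80/12.0)² = 1.660 R/h
C: 10.7 × (1.01/2.79)² = 1.402 R/h
Total = 0.5220 + 1.660 + 1.402 = 3.584 R/h.

3.58 R/h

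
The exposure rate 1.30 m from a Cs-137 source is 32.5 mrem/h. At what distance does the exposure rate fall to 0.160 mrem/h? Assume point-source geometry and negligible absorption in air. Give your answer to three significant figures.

18.5 m

By the inverse-square law, d₂ = d₁·√(I₁/I₂).
I₁/I₂ = 32.5/0.160 = 203.1, so d₂ = 1.30 × √203.1 = 18.53 m.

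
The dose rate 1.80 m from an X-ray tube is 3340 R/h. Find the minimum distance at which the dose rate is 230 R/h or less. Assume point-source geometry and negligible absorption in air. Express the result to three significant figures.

Since intensity falls as 1/r², d₂ = d₁·√(I₁/I₂).
I₁/I₂ = 3340/230 = 14.52, so d₂ = 1.80 × √14.52 = 6.859 m.

6.86 m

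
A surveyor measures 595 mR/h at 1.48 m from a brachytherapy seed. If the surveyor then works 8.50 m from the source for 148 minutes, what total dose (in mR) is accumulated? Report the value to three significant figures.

Applying the 1/r² law, rate at 8.50 m:
(1.48/8.50)² = 0.03032, so 595 × 0.03032 = 18.04 mR/h.
Dose = rate × time = 18.04 mR/h × 2.467 h = 44.50 mR.

44.5 mR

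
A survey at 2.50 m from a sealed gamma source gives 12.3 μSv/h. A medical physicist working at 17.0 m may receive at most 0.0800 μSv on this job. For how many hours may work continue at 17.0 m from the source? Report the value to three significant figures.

0.301 h

Applying the 1/r² law, rate at 17.0 m:
(2.50/17.0)² = 0.02163, so 12.3 × 0.02163 = 0.2660 μSv/h.
Stay time = 0.0800 μSv ÷ 0.2660 μSv/h = 0.3008 h.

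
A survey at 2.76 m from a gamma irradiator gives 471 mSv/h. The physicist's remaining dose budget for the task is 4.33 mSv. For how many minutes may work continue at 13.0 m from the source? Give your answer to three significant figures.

Applying the 1/r² law, rate at 13.0 m:
471 × (2.76/13.0)² = 471 × 0.04507 = 21.23 mSv/h.
Stay time = 4.33 mSv ÷ 21.23 mSv/h = 0.2040 h = 12.24 min.

12.2 min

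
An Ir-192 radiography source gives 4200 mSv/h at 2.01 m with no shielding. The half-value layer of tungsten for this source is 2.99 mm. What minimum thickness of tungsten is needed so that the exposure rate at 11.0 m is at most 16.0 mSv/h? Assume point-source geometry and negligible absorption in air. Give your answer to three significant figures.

9.36 mm

At 11.0 m, distance alone gives 4200 × (2.01/11.0)² = 4200 × 0.03339 = 140.2 mSv/h.
Further attenuation needed: 140.2/16.0 = 8.762.
n = log₂(8.762) = 3.131 half-value layers.
Thickness = 3.131 × 2.99 mm = 9.362 mm.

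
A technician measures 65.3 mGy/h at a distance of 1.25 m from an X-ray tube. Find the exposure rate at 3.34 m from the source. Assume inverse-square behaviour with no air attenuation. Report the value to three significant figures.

Applying the 1/r² law, the rate at 3.34 m is
(1.25/3.34)² = 0.1401, so 65.3 × 0.1401 = 9.149 mGy/h.

9.15 mGy/h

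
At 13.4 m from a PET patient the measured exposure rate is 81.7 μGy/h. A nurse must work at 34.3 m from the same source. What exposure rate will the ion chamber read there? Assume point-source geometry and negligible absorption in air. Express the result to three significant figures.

Intensity scales as (d₁/d₂)², so scaling from 13.4 m to 34.3 m:
(13.4/34.3)² = 0.1526, so 81.7 × 0.1526 = 12.47 μGy/h.

12.5 μGy/h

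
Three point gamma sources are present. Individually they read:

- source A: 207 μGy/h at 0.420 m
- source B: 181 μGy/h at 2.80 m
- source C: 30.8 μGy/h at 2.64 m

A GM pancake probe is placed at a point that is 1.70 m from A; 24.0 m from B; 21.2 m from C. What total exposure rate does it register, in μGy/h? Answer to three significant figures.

15.6 μGy/h

By superposition, sum each source's inverse-square contribution:
A: 207 × (0.420/1.70)² = 12.63 μGy/h
B: 181 × (2.80/24.0)² = 2.464 μGy/h
C: 30.8 × (2.64/21.2)² = 0.4776 μGy/h
Total = 12.63 + 2.464 + 0.4776 = 15.57 μGy/h.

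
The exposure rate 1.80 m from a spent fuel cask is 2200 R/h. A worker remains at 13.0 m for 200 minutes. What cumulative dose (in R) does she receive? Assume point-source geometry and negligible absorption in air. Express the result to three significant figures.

141 R

Since intensity falls as 1/r², rate at 13.0 m:
(1.80/13.0)² = 0.01917, so 2200 × 0.01917 = 42.17 R/h.
Dose = rate × time = 42.17 R/h × 3.333 h = 140.6 R.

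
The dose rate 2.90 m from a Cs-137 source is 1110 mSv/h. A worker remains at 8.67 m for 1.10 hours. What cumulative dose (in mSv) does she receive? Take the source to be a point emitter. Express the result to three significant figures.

137 mSv

Intensity scales as (d₁/d₂)², so rate at 8.67 m:
1110 × (2.90/8.67)² = 1110 × 0.1119 = 124.2 mSv/h.
Dose = rate × time = 124.2 mSv/h × 1.100 h = 136.6 mSv.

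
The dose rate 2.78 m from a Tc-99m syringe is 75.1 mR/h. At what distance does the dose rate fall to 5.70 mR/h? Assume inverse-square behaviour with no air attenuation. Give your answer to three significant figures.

Since intensity falls as 1/r², d₂ = d₁·√(I₁/I₂).
I₁/I₂ = 75.1/5.70 = 13.18, so d₂ = 2.78 × √13.18 = 10.09 m.

10.1 m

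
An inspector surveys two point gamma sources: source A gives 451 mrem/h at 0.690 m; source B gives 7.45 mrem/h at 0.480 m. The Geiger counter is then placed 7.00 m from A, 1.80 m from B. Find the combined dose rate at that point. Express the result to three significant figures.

Each source contributes Iᵢ·(dᵢ/rᵢ)²; contributions add.
A: 451 × (0.690/7.00)² = 4.382 mrem/h
B: 7.45 × (0.480/1.80)² = 0.5298 mrem/h
Total = 4.382 + 0.5298 = 4.912 mrem/h.

4.91 mrem/h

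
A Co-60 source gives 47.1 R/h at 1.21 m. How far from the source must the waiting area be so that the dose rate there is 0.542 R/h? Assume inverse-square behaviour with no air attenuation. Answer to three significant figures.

11.3 m

Applying the 1/r² law, d₂ = d₁·√(I₁/I₂).
I₁/I₂ = 47.1/0.542 = 86.90, so d₂ = 1.21 × √86.90 = 11.28 m.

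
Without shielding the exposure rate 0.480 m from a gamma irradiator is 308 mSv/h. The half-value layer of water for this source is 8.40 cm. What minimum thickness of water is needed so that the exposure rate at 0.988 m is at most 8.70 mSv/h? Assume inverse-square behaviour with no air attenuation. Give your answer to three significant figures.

25.7 cm

At 0.988 m, distance alone gives (0.480/0.988)² = 0.2360, so 308 × 0.2360 = 72.69 mSv/h.
Further attenuation needed: 72.69/8.70 = 8.355.
n = log₂(8.355) = 3.063 half-value layers.
Thickness = 3.063 × 8.40 cm = 25.73 cm.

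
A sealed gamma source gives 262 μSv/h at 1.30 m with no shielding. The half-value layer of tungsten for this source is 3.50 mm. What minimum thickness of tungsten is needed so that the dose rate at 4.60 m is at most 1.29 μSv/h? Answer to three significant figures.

14.1 mm

At 4.60 m, distance alone gives 262 × (1.30/4.60)² = 262 × 0.07987 = 20.93 μSv/h.
Further attenuation needed: 20.93/1.29 = 16.22.
n = log₂(16.22) = 4.020 half-value layers.
Thickness = 4.020 × 3.50 mm = 14.07 mm.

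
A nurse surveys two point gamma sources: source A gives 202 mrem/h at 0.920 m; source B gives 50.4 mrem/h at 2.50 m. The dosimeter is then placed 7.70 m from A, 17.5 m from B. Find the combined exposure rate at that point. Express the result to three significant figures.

Each source contributes Iᵢ·(dᵢ/rᵢ)²; contributions add.
A: 202 × (0.920/7.70)² = 2.884 mrem/h
B: 50.4 × (2.50/17.5)² = 1.029 mrem/h
Total = 2.884 + 1.029 = 3.913 mrem/h.

3.91 mrem/h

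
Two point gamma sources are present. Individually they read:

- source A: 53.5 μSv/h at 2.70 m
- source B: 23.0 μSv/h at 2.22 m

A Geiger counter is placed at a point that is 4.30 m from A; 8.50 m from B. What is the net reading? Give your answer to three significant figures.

22.7 μSv/h

By superposition, sum each source's inverse-square contribution:
A: 53.5 × (2.70/4.30)² = 21.09 μSv/h
B: 23.0 × (2.22/8.50)² = 1.569 μSv/h
Total = 21.09 + 1.569 = 22.66 μSv/h.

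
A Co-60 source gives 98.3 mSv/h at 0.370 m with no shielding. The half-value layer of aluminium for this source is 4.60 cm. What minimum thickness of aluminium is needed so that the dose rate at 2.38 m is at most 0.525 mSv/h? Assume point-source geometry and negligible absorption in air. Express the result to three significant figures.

At 2.38 m, distance alone gives (0.370/2.38)² = 0.02417, so 98.3 × 0.02417 = 2.376 mSv/h.
Further attenuation needed: 2.376/0.525 = 4.526.
n = log₂(4.526) = 2.178 half-value layers.
Thickness = 2.178 × 4.60 cm = 10.02 cm.

10.0 cm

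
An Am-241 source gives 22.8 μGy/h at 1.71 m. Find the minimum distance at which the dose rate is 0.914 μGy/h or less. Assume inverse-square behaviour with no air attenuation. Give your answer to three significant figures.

8.54 m

By the inverse-square law, d₂ = d₁·√(I₁/I₂).
I₁/I₂ = 22.8/0.914 = 24.95, so d₂ = 1.71 × √24.95 = 8.541 m.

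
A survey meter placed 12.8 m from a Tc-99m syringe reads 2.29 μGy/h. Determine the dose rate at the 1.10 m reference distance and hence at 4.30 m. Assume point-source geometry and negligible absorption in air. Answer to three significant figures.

By the inverse-square law,
At 1.10 m: 2.29 × (12.8/1.10)² = 2.29 × 135.4 = 310.1 μGy/h
At 4.30 m: (1.10/4.30)² = 0.06544, so 310.1 × 0.06544 = 20.29 μGy/h.

310 μGy/h; 20.3 μGy/h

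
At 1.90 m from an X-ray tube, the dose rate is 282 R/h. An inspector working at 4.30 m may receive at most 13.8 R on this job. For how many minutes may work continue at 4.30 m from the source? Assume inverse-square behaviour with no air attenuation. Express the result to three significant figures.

Intensity scales as (d₁/d₂)², so rate at 4.30 m:
(1.90/4.30)² = 0.1952, so 282 × 0.1952 = 55.05 R/h.
Stay time = 13.8 R ÷ 55.05 R/h = 0.2507 h = 15.04 min.

15.0 min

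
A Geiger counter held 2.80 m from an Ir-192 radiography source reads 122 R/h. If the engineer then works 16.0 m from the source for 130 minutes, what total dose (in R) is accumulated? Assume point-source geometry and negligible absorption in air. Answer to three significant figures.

Using I₁d₁² = I₂d₂², rate at 16.0 m:
(2.80/16.0)² = 0.03062, so 122 × 0.03062 = 3.736 R/h.
Dose = rate × time = 3.736 R/h × 2.167 h = 8.096 R.

8.10 R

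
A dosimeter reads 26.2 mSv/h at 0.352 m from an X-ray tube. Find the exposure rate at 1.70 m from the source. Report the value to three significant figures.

1.12 mSv/h

Applying the 1/r² law, the rate at 1.70 m is
26.2 × (0.352/1.70)² = 26.2 × 0.04287 = 1.123 mSv/h.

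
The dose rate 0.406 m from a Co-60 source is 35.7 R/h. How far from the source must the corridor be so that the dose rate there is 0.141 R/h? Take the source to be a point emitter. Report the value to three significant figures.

Applying the 1/r² law, d₂ = d₁·√(I₁/I₂).
I₁/I₂ = 35.7/0.141 = 253.2, so d₂ = 0.406 × √253.2 = 6.460 m.

6.46 m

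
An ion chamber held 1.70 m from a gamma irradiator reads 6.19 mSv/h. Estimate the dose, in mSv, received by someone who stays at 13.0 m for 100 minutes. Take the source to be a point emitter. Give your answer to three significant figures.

Using I₁d₁² = I₂d₂², rate at 13.0 m:
(1.70/13.0)² = 0.01710, so 6.19 × 0.01710 = 0.1058 mSv/h.
Dose = rate × time = 0.1058 mSv/h × 1.667 h = 0.1764 mSv.

0.176 mSv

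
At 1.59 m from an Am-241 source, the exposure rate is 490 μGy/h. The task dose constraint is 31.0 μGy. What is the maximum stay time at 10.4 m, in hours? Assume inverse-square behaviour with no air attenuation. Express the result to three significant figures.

2.71 h

By the inverse-square law, rate at 10.4 m:
490 × (1.59/10.4)² = 490 × 0.02337 = 11.45 μGy/h.
Stay time = 31.0 μGy ÷ 11.45 μGy/h = 2.707 h.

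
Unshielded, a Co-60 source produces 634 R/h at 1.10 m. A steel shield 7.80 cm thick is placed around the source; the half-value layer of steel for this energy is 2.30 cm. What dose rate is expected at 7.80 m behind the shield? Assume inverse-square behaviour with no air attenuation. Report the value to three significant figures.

Distance alone: (1.10/7.80)² = 0.01989, so 634 × 0.01989 = 12.61 R/h.
Shield: 7.80/2.30 = 3.391 half-value layers → attenuation 2^(−3.391) = 0.09533.
Combined: 12.61 × 0.09533 = 1.202 R/h.

1.20 R/h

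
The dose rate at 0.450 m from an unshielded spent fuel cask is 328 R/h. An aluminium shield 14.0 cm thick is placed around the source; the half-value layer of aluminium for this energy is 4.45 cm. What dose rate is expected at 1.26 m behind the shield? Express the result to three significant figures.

Distance alone: (0.450/1.26)² = 0.1276, so 328 × 0.1276 = 41.85 R/h.
Shield: 14.0/4.45 = 3.146 half-value layers → attenuation 2^(−3.146) = 0.1130.
Combined: 41.85 × 0.1130 = 4.729 R/h.

4.73 R/h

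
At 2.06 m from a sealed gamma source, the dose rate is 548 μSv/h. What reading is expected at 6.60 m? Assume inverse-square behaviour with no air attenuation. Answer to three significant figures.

53.4 μSv/h

Applying the 1/r² law, the rate at 6.60 m is
(2.06/6.60)² = 0.09742, so 548 × 0.09742 = 53.39 μSv/h.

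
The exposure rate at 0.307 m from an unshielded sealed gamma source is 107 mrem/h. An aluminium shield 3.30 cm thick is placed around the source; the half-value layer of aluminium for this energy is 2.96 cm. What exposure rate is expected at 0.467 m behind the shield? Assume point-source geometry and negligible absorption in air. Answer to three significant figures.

21.4 mrem/h

Distance alone: 107 × (0.307/0.467)² = 107 × 0.4322 = 46.25 mrem/h.
Shield: 3.30/2.96 = 1.115 half-value layers → attenuation 2^(−1.115) = 0.4617.
Combined: 46.25 × 0.4617 = 21.35 mrem/h.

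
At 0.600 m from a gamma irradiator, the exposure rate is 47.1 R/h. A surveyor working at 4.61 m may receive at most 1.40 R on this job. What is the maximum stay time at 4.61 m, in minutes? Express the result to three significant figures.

105 min

Using I₁d₁² = I₂d₂², rate at 4.61 m:
47.1 × (0.600/4.61)² = 47.1 × 0.01694 = 0.7979 R/h.
Stay time = 1.40 R ÷ 0.7979 R/h = 1.755 h = 105.3 min.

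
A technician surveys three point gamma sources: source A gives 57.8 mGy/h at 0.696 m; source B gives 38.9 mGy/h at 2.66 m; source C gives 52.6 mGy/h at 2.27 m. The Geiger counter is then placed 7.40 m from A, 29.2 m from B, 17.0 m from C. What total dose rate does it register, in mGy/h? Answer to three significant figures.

Each source contributes Iᵢ·(dᵢ/rᵢ)²; contributions add.
A: 57.8 × (0.696/7.40)² = 0.5113 mGy/h
B: 38.9 × (2.66/29.2)² = 0.3228 mGy/h
C: 52.6 × (2.27/17.0)² = 0.9379 mGy/h
Total = 0.5113 + 0.3228 + 0.9379 = 1.772 mGy/h.

1.77 mGy/h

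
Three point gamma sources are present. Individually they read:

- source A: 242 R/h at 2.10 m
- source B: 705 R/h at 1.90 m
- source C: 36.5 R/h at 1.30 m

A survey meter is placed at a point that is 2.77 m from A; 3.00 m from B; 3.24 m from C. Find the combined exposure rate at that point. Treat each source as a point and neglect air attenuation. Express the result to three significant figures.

Each source contributes Iᵢ·(dᵢ/rᵢ)²; contributions add.
A: 242 × (2.10/2.77)² = 139.1 R/h
B: 705 × (1.90/3.00)² = 282.8 R/h
C: 36.5 × (1.30/3.24)² = 5.876 R/h
Total = 139.1 + 282.8 + 5.876 = 427.8 R/h.

428 R/h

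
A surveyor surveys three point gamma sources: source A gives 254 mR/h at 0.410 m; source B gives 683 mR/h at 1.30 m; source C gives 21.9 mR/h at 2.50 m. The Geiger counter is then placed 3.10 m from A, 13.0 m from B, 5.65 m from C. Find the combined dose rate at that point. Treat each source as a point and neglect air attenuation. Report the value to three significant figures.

By superposition, sum each source's inverse-square contribution:
A: 254 × (0.410/3.10)² = 4.443 mR/h
B: 683 × (1.30/13.0)² = 6.830 mR/h
C: 21.9 × (2.50/5.65)² = 4.288 mR/h
Total = 4.443 + 6.830 + 4.288 = 15.56 mR/h.

15.6 mR/h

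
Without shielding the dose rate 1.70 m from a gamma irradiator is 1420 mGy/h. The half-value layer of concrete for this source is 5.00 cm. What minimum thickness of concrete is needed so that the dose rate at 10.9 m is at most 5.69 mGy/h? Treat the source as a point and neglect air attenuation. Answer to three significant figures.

At 10.9 m, distance alone gives (1.70/10.9)² = 0.02432, so 1420 × 0.02432 = 34.53 mGy/h.
Further attenuation needed: 34.53/5.69 = 6.069.
n = log₂(6.069) = 2.601 half-value layers.
Thickness = 2.601 × 5.00 cm = 13.00 cm.

13.0 cm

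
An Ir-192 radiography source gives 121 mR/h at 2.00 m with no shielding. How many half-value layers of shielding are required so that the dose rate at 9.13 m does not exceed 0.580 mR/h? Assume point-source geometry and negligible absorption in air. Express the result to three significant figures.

3.32 half-value layers

At 9.13 m, distance alone gives 121 × (2.00/9.13)² = 121 × 0.04799 = 5.807 mR/h.
Further attenuation needed: 5.807/0.580 = 10.01.
n = log₂(10.01) = 3.323 half-value layers.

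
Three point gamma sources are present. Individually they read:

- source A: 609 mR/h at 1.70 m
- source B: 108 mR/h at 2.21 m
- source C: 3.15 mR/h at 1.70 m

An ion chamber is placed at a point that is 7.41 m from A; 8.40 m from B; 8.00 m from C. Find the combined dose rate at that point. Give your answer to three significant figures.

39.7 mR/h

By superposition, sum each source's inverse-square contribution:
A: 609 × (1.70/7.41)² = 32.05 mR/h
B: 108 × (2.21/8.40)² = 7.476 mR/h
C: 3.15 × (1.70/8.00)² = 0.1422 mR/h
Total = 32.05 + 7.476 + 0.1422 = 39.67 mR/h.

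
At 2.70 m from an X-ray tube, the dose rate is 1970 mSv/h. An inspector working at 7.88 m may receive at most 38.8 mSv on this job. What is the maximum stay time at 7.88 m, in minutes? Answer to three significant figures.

Since intensity falls as 1/r², rate at 7.88 m:
(2.70/7.88)² = 0.1174, so 1970 × 0.1174 = 231.3 mSv/h.
Stay time = 38.8 mSv ÷ 231.3 mSv/h = 0.1677 h = 10.06 min.

10.1 min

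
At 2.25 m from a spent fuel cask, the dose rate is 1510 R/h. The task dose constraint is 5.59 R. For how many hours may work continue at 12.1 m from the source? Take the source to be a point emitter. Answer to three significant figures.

Applying the 1/r² law, rate at 12.1 m:
(2.25/12.1)² = 0.03458, so 1510 × 0.03458 = 52.22 R/h.
Stay time = 5.59 R ÷ 52.22 R/h = 0.1070 h.

0.107 h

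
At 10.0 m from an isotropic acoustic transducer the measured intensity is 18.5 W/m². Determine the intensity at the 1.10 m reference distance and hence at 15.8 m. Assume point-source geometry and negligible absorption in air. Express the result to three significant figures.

Applying the 1/r² law,
At 1.10 m: (10.0/1.10)² = 82.64, so 18.5 × 82.64 = 1529 W/m²
At 15.8 m: 1529 × (1.10/15.8)² = 1529 × 0.004847 = 7.411 W/m².

1530 W/m²; 7.41 W/m²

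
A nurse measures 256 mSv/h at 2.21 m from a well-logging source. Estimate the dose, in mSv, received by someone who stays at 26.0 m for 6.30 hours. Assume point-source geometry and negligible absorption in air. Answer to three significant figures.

11.7 mSv

Applying the 1/r² law, rate at 26.0 m:
(2.21/26.0)² = 0.007225, so 256 × 0.007225 = 1.850 mSv/h.
Dose = rate × time = 1.850 mSv/h × 6.300 h = 11.65 mSv.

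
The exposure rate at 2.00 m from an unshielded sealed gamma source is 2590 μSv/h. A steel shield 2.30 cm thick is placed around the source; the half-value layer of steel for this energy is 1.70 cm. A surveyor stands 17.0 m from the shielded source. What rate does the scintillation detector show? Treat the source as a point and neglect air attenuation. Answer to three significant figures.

Distance alone: 2590 × (2.00/17.0)² = 2590 × 0.01384 = 35.85 μSv/h.
Shield: 2.30/1.70 = 1.353 half-value layers → attenuation 2^(−1.353) = 0.3915.
Combined: 35.85 × 0.3915 = 14.04 μSv/h.

14.0 μSv/h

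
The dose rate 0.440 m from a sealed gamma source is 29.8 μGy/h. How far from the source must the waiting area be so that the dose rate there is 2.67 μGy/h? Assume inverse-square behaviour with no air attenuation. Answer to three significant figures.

1.47 m

Intensity scales as (d₁/d₂)², so d₂ = d₁·√(I₁/I₂).
I₁/I₂ = 29.8/2.67 = 11.16, so d₂ = 0.440 × √11.16 = 1.470 m.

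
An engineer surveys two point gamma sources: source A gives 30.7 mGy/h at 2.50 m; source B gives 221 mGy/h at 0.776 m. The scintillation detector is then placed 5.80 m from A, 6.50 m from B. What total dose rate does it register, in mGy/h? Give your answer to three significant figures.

By superposition, sum each source's inverse-square contribution:
A: 30.7 × (2.50/5.80)² = 5.704 mGy/h
B: 221 × (0.776/6.50)² = 3.150 mGy/h
Total = 5.704 + 3.150 = 8.854 mGy/h.

8.85 mGy/h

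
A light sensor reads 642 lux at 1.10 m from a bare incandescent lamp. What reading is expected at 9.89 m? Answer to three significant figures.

7.94 lux

Intensity scales as (d₁/d₂)², so the rate at 9.89 m is
(1.10/9.89)² = 0.01237, so 642 × 0.01237 = 7.942 lux.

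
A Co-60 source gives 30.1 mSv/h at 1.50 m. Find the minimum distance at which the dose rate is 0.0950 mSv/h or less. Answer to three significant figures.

26.7 m

Using I₁d₁² = I₂d₂², d₂ = d₁·√(I₁/I₂).
I₁/I₂ = 30.1/0.0950 = 316.8, so d₂ = 1.50 × √316.8 = 26.70 m.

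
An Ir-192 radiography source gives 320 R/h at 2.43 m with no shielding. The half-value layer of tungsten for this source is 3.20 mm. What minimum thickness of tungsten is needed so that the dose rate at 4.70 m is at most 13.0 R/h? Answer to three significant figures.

8.70 mm

At 4.70 m, distance alone gives (2.43/4.70)² = 0.2673, so 320 × 0.2673 = 85.54 R/h.
Further attenuation needed: 85.54/13.0 = 6.580.
n = log₂(6.580) = 2.718 half-value layers.
Thickness = 2.718 × 3.20 mm = 8.698 mm.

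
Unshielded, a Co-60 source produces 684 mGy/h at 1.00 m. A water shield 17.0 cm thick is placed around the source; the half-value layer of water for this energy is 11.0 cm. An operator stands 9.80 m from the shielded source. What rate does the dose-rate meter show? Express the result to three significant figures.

Distance alone: (1.00/9.80)² = 0.01041, so 684 × 0.01041 = 7.120 mGy/h.
Shield: 17.0/11.0 = 1.545 half-value layers → attenuation 2^(−1.545) = 0.3427.
Combined: 7.120 × 0.3427 = 2.440 mGy/h.

2.44 mGy/h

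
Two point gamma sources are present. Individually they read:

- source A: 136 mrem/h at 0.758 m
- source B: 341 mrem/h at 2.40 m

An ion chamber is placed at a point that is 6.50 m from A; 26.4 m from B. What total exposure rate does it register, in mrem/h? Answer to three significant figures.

4.67 mrem/h

By superposition, sum each source's inverse-square contribution:
A: 136 × (0.758/6.50)² = 1.849 mrem/h
B: 341 × (2.40/26.4)² = 2.818 mrem/h
Total = 1.849 + 2.818 = 4.667 mrem/h.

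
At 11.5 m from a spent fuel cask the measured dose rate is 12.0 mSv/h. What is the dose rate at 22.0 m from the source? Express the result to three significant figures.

Using I₁d₁² = I₂d₂², scaling from 11.5 m to 22.0 m:
12.0 × (11.5/22.0)² = 12.0 × 0.2732 = 3.278 mSv/h.

3.28 mSv/h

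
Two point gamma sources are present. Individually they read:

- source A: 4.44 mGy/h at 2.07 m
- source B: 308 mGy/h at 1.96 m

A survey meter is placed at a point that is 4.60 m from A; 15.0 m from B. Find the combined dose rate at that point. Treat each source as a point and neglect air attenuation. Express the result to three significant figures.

Each source contributes Iᵢ·(dᵢ/rᵢ)²; contributions add.
A: 4.44 × (2.07/4.60)² = 0.8991 mGy/h
B: 308 × (1.96/15.0)² = 5.259 mGy/h
Total = 0.8991 + 5.259 = 6.158 mGy/h.

6.16 mGy/h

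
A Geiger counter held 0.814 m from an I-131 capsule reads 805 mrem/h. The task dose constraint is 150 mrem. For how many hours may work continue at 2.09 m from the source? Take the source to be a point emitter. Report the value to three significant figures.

1.23 h

By the inverse-square law, rate at 2.09 m:
805 × (0.814/2.09)² = 805 × 0.1517 = 122.1 mrem/h.
Stay time = 150 mrem ÷ 122.1 mrem/h = 1.229 h.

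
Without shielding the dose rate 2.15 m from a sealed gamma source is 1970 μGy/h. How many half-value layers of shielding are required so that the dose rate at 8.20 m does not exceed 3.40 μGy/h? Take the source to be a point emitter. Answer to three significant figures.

At 8.20 m, distance alone gives 1970 × (2.15/8.20)² = 1970 × 0.06875 = 135.4 μGy/h.
Further attenuation needed: 135.4/3.40 = 39.82.
n = log₂(39.82) = 5.315 half-value layers.

5.32 half-value layers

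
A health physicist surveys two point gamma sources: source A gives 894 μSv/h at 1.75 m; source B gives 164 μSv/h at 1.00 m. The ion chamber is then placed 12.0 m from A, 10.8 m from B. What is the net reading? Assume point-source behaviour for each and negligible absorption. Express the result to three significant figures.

20.4 μSv/h

By superposition, sum each source's inverse-square contribution:
A: 894 × (1.75/12.0)² = 19.01 μSv/h
B: 164 × (1.00/10.8)² = 1.406 μSv/h
Total = 19.01 + 1.406 = 20.42 μSv/h.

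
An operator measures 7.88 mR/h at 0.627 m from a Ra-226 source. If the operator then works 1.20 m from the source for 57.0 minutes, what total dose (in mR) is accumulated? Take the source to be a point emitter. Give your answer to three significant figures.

Applying the 1/r² law, rate at 1.20 m:
7.88 × (0.627/1.20)² = 7.88 × 0.2730 = 2.151 mR/h.
Dose = rate × time = 2.151 mR/h × 0.9500 h = 2.043 mR.

2.04 mR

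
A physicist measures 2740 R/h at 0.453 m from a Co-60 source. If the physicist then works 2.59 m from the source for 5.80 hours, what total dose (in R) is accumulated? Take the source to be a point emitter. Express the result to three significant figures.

486 R

Intensity scales as (d₁/d₂)², so rate at 2.59 m:
(0.453/2.59)² = 0.03059, so 2740 × 0.03059 = 83.82 R/h.
Dose = rate × time = 83.82 R/h × 5.800 h = 486.2 R.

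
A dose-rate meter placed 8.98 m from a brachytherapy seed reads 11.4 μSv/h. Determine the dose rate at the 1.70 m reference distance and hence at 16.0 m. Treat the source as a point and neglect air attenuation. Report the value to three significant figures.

Applying the 1/r² law,
At 1.70 m: (8.98/1.70)² = 27.90, so 11.4 × 27.90 = 318.1 μSv/h
At 16.0 m: 318.1 × (1.70/16.0)² = 318.1 × 0.01129 = 3.591 μSv/h.

318 μSv/h; 3.59 μSv/h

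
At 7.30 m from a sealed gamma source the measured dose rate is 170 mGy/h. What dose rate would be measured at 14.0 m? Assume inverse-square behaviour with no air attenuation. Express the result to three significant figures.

Intensity scales as (d₁/d₂)², so scaling from 7.30 m to 14.0 m:
(7.30/14.0)² = 0.2719, so 170 × 0.2719 = 46.22 mGy/h.

46.2 mGy/h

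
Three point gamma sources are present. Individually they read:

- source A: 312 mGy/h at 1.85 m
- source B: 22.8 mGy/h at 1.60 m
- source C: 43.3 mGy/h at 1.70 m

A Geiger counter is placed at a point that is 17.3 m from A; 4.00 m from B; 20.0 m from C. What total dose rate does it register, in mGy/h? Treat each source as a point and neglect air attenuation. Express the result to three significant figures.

7.53 mGy/h

Each source contributes Iᵢ·(dᵢ/rᵢ)²; contributions add.
A: 312 × (1.85/17.3)² = 3.568 mGy/h
B: 22.8 × (1.60/4.00)² = 3.648 mGy/h
C: 43.3 × (1.70/20.0)² = 0.3128 mGy/h
Total = 3.568 + 3.648 + 0.3128 = 7.529 mGy/h.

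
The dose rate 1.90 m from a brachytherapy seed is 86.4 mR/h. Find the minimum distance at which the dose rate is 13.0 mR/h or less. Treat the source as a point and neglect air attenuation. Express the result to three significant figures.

Since intensity falls as 1/r², d₂ = d₁·√(I₁/I₂).
I₁/I₂ = 86.4/13.0 = 6.646, so d₂ = 1.90 × √6.646 = 4.898 m.

4.90 m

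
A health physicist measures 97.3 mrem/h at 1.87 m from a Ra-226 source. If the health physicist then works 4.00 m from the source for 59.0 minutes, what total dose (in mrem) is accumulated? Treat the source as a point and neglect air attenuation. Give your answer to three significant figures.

Since intensity falls as 1/r², rate at 4.00 m:
(1.87/4.00)² = 0.2186, so 97.3 × 0.2186 = 21.27 mrem/h.
Dose = rate × time = 21.27 mrem/h × 0.9833 h = 20.91 mrem.

20.9 mrem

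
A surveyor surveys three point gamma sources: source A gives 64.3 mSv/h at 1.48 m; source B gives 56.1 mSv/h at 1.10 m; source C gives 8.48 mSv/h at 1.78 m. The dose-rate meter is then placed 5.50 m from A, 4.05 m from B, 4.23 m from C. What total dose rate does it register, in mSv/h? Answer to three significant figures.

Each source contributes Iᵢ·(dᵢ/rᵢ)²; contributions add.
A: 64.3 × (1.48/5.50)² = 4.656 mSv/h
B: 56.1 × (1.10/4.05)² = 4.138 mSv/h
C: 8.48 × (1.78/4.23)² = 1.502 mSv/h
Total = 4.656 + 4.138 + 1.502 = 10.30 mSv/h.

10.3 mSv/h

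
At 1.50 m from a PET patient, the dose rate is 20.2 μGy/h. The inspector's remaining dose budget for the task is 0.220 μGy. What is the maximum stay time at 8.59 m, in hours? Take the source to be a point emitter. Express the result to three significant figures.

0.357 h

Applying the 1/r² law, rate at 8.59 m:
(1.50/8.59)² = 0.03049, so 20.2 × 0.03049 = 0.6159 μGy/h.
Stay time = 0.220 μGy ÷ 0.6159 μGy/h = 0.3572 h.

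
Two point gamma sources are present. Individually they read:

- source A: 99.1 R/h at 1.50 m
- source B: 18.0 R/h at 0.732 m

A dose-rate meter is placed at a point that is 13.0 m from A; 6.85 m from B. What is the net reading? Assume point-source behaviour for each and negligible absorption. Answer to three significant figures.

1.52 R/h

By superposition, sum each source's inverse-square contribution:
A: 99.1 × (1.50/13.0)² = 1.319 R/h
B: 18.0 × (0.732/6.85)² = 0.2055 R/h
Total = 1.319 + 0.2055 = 1.524 R/h.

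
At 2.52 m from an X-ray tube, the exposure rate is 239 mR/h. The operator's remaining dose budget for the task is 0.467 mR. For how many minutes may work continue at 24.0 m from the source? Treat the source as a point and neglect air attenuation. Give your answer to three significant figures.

10.6 min

Since intensity falls as 1/r², rate at 24.0 m:
239 × (2.52/24.0)² = 239 × 0.01102 = 2.634 mR/h.
Stay time = 0.467 mR ÷ 2.634 mR/h = 0.1773 h = 10.64 min.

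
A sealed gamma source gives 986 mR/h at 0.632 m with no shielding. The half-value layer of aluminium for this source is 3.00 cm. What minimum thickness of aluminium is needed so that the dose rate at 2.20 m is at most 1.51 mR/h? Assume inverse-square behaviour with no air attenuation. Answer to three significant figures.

At 2.20 m, distance alone gives (0.632/2.20)² = 0.08253, so 986 × 0.08253 = 81.37 mR/h.
Further attenuation needed: 81.37/1.51 = 53.89.
n = log₂(53.89) = 5.752 half-value layers.
Thickness = 5.752 × 3.00 cm = 17.26 cm.

17.3 cm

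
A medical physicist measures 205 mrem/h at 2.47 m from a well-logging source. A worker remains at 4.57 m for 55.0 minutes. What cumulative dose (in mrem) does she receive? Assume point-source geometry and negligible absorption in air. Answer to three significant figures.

By the inverse-square law, rate at 4.57 m:
(2.47/4.57)² = 0.2921, so 205 × 0.2921 = 59.88 mrem/h.
Dose = rate × time = 59.88 mrem/h × 0.9167 h = 54.89 mrem.

54.9 mrem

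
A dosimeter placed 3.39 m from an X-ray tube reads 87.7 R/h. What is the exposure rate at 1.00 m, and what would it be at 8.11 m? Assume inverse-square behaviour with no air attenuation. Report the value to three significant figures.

1010 R/h; 15.3 R/h

Using I₁d₁² = I₂d₂²,
At 1.00 m: (3.39/1.00)² = 11.49, so 87.7 × 11.49 = 1008 R/h
At 8.11 m: 1008 × (1.00/8.11)² = 1008 × 0.01520 = 15.32 R/h.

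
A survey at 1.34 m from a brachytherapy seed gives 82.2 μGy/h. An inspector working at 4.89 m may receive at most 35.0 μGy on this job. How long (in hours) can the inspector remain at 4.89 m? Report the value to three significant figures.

Since intensity falls as 1/r², rate at 4.89 m:
(1.34/4.89)² = 0.07509, so 82.2 × 0.07509 = 6.172 μGy/h.
Stay time = 35.0 μGy ÷ 6.172 μGy/h = 5.671 h.

5.67 h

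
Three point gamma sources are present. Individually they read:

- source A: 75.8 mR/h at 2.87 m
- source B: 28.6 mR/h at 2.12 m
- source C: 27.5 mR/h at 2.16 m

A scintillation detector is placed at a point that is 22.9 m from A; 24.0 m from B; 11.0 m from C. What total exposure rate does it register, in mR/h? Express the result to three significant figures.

Each source contributes Iᵢ·(dᵢ/rᵢ)²; contributions add.
A: 75.8 × (2.87/22.9)² = 1.191 mR/h
B: 28.6 × (2.12/24.0)² = 0.2232 mR/h
C: 27.5 × (2.16/11.0)² = 1.060 mR/h
Total = 1.191 + 0.2232 + 1.060 = 2.474 mR/h.

2.47 mR/h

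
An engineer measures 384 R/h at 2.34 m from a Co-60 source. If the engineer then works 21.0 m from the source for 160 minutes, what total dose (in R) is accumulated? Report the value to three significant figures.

Since intensity falls as 1/r², rate at 21.0 m:
384 × (2.34/21.0)² = 384 × 0.01242 = 4.769 R/h.
Dose = rate × time = 4.769 R/h × 2.667 h = 12.72 R.

12.7 R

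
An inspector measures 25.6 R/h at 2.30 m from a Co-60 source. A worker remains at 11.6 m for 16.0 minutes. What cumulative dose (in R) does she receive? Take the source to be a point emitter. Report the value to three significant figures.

0.268 R

Using I₁d₁² = I₂d₂², rate at 11.6 m:
25.6 × (2.30/11.6)² = 25.6 × 0.03931 = 1.006 R/h.
Dose = rate × time = 1.006 R/h × 0.2667 h = 0.2683 R.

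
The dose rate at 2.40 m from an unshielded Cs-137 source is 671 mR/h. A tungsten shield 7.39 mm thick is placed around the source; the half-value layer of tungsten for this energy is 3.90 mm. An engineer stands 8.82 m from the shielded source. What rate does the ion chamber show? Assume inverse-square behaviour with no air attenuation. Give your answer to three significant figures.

Distance alone: 671 × (2.40/8.82)² = 671 × 0.07404 = 49.68 mR/h.
Shield: 7.39/3.90 = 1.895 half-value layers → attenuation 2^(−1.895) = 0.2689.
Combined: 49.68 × 0.2689 = 13.36 mR/h.

13.4 mR/h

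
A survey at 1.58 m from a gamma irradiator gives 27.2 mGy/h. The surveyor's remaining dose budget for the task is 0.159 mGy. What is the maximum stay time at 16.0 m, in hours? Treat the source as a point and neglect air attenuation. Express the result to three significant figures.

0.599 h

By the inverse-square law, rate at 16.0 m:
27.2 × (1.58/16.0)² = 27.2 × 0.009752 = 0.2653 mGy/h.
Stay time = 0.159 mGy ÷ 0.2653 mGy/h = 0.5993 h.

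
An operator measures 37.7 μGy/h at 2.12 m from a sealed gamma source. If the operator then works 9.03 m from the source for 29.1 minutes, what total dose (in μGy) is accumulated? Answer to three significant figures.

1.01 μGy

Using I₁d₁² = I₂d₂², rate at 9.03 m:
(2.12/9.03)² = 0.05512, so 37.7 × 0.05512 = 2.078 μGy/h.
Dose = rate × time = 2.078 μGy/h × 0.4850 h = 1.008 μGy.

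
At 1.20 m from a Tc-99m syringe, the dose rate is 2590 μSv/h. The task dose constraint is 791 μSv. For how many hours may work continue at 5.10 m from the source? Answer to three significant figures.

Using I₁d₁² = I₂d₂², rate at 5.10 m:
(1.20/5.10)² = 0.05536, so 2590 × 0.05536 = 143.4 μSv/h.
Stay time = 791 μSv ÷ 143.4 μSv/h = 5.516 h.

5.52 h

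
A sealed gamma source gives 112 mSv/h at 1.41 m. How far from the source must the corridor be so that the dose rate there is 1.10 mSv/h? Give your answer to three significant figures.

14.2 m

By the inverse-square law, d₂ = d₁·√(I₁/I₂).
I₁/I₂ = 112/1.10 = 101.8, so d₂ = 1.41 × √101.8 = 14.23 m.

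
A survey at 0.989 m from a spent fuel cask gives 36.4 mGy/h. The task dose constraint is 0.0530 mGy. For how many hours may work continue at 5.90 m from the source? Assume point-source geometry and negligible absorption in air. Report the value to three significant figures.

Applying the 1/r² law, rate at 5.90 m:
36.4 × (0.989/5.90)² = 36.4 × 0.02810 = 1.023 mGy/h.
Stay time = 0.0530 mGy ÷ 1.023 mGy/h = 0.05181 h.

0.0518 h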